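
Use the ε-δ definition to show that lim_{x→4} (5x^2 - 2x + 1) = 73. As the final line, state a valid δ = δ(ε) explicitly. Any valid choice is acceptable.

Suppose ε > 0. We want δ > 0 such that 0 < |x − 4| < δ implies |(5x^2 - 2x + 1) − 73| < ε.
(5x^2 - 2x + 1) − 73 = 5x^2 - 2x - 72 = (x − 4)(5x + 18).
So |(5x^2 - 2x + 1) − 73| = |x − 4|·|5x + 18|.
Require δ ≤ 1. Then |x − 4| < 1 gives |x| < 5, and by the triangle inequality |5x + 18| ≤ 5·5 + 18 = 43.
Hence |(5x^2 - 2x + 1) − 73| ≤ 43|x − 4| < ε provided |x − 4| < ε/43.
Take δ = min(1, ε/43). Then 0 < |x − 4| < δ gives both |x − 4| < 1 and |x − 4| < ε/43, so |(5x^2 - 2x + 1) − 73| < ε.

δ = min(1, ε/43)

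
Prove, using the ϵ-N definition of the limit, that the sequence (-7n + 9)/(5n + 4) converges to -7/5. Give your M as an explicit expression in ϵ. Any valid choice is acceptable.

Let ϵ > 0. For n ≥ 1, |(-7n + 9)/(5n + 4) + 7/5| = |73|/(5(5n + 4)) = 73/(5(5n + 4)).
Since 5n + 4 ≥ 5n for n ≥ 1, this is ≤ 73/(5·5n) = (73/25)/n.
So |(-7n + 9)/(5n + 4) + 7/5| < ϵ whenever n > (73/25)/ϵ.
Take M = (73/25)/ϵ. If n > M then |(-7n + 9)/(5n + 4) + 7/5| ≤ (73/25)/n < ϵ.

M = (73/25)/ϵ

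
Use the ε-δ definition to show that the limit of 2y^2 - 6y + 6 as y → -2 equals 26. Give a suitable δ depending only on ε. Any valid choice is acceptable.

Fix ε > 0. We want δ > 0 such that 0 < |y + 2| < δ implies |(2y^2 - 6y + 6) − 26| < ε.
(2y^2 - 6y + 6) − 26 = 2y^2 - 6y - 20 = (y + 2)(2y - 10).
So |(2y^2 - 6y + 6) − 26| = |y + 2|·|2y - 10|.
Require δ ≤ 2. Then |y + 2| < 2 gives |y| < 4, and by the triangle inequality |2y - 10| ≤ 2·4 + 10 = 18.
Hence |(2y^2 - 6y + 6) − 26| ≤ 18|y + 2| < ε provided |y + 2| < ε/18.
Take δ = min(2, ε/18). Then 0 < |y + 2| < δ gives both |y + 2| < 2 and |y + 2| < ε/18, so |(2y^2 - 6y + 6) − 26| < ε.

δ = min(2, ε/18)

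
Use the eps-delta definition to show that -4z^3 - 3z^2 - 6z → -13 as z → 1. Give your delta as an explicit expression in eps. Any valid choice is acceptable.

Suppose eps > 0. We want delta > 0 such that 0 < |z − 1| < delta implies |(-4z^3 - 3z^2 - 6z) + 13| < eps.
(-4z^3 - 3z^2 - 6z) + 13 = -4z^3 - 3z^2 - 6z + 13 = (z − 1)(-4z^2 - 7z - 13).
So |(-4z^3 - 3z^2 - 6z) + 13| = |z − 1|·|-4z^2 - 7z - 13|.
Assume first that |z − 1| < 1, so |z| < 2. Then |-4z^2 - 7z - 13| ≤ 4·2^2 + 7·2 + 13 = 43.
Hence |(-4z^3 - 3z^2 - 6z) + 13| ≤ 43|z − 1| < eps provided |z − 1| < eps/43.
Take delta = min(1, eps/43). Then 0 < |z − 1| < delta gives both |z − 1| < 1 and |z − 1| < eps/43, so |(-4z^3 - 3z^2 - 6z) + 13| < eps.

delta = min(1, eps/43)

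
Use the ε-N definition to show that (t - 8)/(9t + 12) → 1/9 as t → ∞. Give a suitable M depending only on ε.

M = (28/27)/ε

Fix ε > 0. We seek M > 0 such that t > M implies |(t - 8)/(9t + 12) − (1/9)| < ε.
(t - 8)/(9t + 12) − (1/9) = (9(t - 8) − (9t + 12)) / (9(9t + 12)) = -84/(9(9t + 12)).
For t > 0 we have 9t + 12 > 9t, so |(t - 8)/(9t + 12) − (1/9)| = 84/(9(9t + 12)) < 84/(9·9t) = (28/27)/t.
Thus |(t - 8)/(9t + 12) − (1/9)| < ε whenever t > (28/27)/ε.
Take M = (28/27)/ε. If t > M then |(t - 8)/(9t + 12) − (1/9)| < (28/27)/t < ε.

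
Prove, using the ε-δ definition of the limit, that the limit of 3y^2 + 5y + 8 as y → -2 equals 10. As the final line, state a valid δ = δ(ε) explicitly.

δ = min(1, ε/10)

Fix ε > 0. We want δ > 0 such that 0 < |y + 2| < δ implies |(3y^2 + 5y + 8) − 10| < ε.
(3y^2 + 5y + 8) − 10 = 3y^2 + 5y - 2 = (y + 2)(3y - 1).
So |(3y^2 + 5y + 8) − 10| = |y + 2|·|3y - 1|.
Require δ ≤ 1. Then |y + 2| < 1 gives |y| < 3, and by the triangle inequality |3y - 1| ≤ 3·3 + 1 = 10.
Hence |(3y^2 + 5y + 8) − 10| ≤ 10|y + 2| < ε provided |y + 2| < ε/10.
Take δ = min(1, ε/10). Then 0 < |y + 2| < δ gives both |y + 2| < 1 and |y + 2| < ε/10, so |(3y^2 + 5y + 8) − 10| < ε.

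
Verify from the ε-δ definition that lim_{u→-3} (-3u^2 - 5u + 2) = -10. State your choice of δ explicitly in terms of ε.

δ = min(2, ε/19)

Fix ε > 0. We want δ > 0 such that 0 < |u + 3| < δ implies |(-3u^2 - 5u + 2) + 10| < ε.
(-3u^2 - 5u + 2) + 10 = -3u^2 - 5u + 12 = (u + 3)(-3u + 4).
So |(-3u^2 - 5u + 2) + 10| = |u + 3|·|-3u + 4|.
Require δ ≤ 2. Then |u + 3| < 2 gives |u| < 5, and by the triangle inequality |-3u + 4| ≤ 3·5 + 4 = 19.
Hence |(-3u^2 - 5u + 2) + 10| ≤ 19|u + 3| < ε provided |u + 3| < ε/19.
Take δ = min(2, ε/19). Then 0 < |u + 3| < δ gives both |u + 3| < 2 and |u + 3| < ε/19, so |(-3u^2 - 5u + 2) + 10| < ε.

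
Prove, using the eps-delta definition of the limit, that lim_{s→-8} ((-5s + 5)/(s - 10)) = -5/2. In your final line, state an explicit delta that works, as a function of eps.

delta = min(9, (18/5)eps)

Suppose eps > 0. We want delta > 0 with 0 < |s + 8| < delta ⇒ |(-5s + 5)/(s - 10) + 5/2| < eps.
Combining over a common denominator, (-5s + 5)/(s - 10) + 5/2 = [(-5s + 5)·(-18) − 45·(s - 10)] / [(-18)·(s - 10)] = 45(s + 8) / ((-18)(s - 10)).
So |(-5s + 5)/(s - 10) + 5/2| = 45|s + 8| / (18·|s − 10|).
Require delta ≤ 9, so |s − 10| ≥ |-18| − |s + 8| > 18 − 9 = 9.
Hence |(-5s + 5)/(s - 10) + 5/2| < 45|s + 8|/(18·9) = (5/18)|s + 8|, which is < eps once |s + 8| < (18/5)eps.
Take delta = min(9, (18/5)eps). Then 0 < |s + 8| < delta forces both bounds, so |(-5s + 5)/(s - 10) + 5/2| < eps.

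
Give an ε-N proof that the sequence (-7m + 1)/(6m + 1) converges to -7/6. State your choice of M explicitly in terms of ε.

M = (13/36)/ε

Fix ε > 0. For m ≥ 1, |(-7m + 1)/(6m + 1) + 7/6| = |13|/(6(6m + 1)) = 13/(6(6m + 1)).
Since 6m + 1 ≥ 6m for m ≥ 1, this is ≤ 13/(6·6m) = (13/36)/m.
So |(-7m + 1)/(6m + 1) + 7/6| < ε whenever m > (13/36)/ε.
Take M = (13/36)/ε. If m > M then |(-7m + 1)/(6m + 1) + 7/6| ≤ (13/36)/m < ε.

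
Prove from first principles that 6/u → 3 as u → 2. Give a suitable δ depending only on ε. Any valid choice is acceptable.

δ = min(1, (1/3)ε)

Let ε > 0. We seek δ > 0 such that 0 < |u − 2| < δ implies |6/u − 3| < ε.
|6/u − 3| = 6·|2 − u|/(2·|u|) = 6|u − 2|/(2|u|).
Require δ ≤ 1 so that |u| > 2 − 1 = 1, hence 2|u| > 2.
Then |6/u − 3| < 6|u − 2|/2, which is < ε when |u − 2| < (1/3)ε.
Take δ = min(1, (1/3)ε). Then 0 < |u − 2| < δ gives both |u − 2| < 1 and |u − 2| < (1/3)ε, so |6/u − 3| < ε.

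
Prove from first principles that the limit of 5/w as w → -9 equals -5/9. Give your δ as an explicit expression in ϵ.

Suppose ϵ > 0. We seek δ > 0 such that 0 < |w + 9| < δ implies |5/w + 5/9| < ϵ.
|5/w + 5/9| = 5·|-9 − w|/(9·|w|) = 5|w + 9|/(9|w|).
Restrict δ ≤ 9/2. Then |w + 9| < 9/2 gives |w| > 9/2, so 9|w| > 81/2.
Then |5/w + 5/9| < 5|w + 9|/(81/2), which is < ϵ when |w + 9| < (81/10)ϵ.
Take δ = min(9/2, (81/10)ϵ). Then 0 < |w + 9| < δ gives both |w + 9| < 9/2 and |w + 9| < (81/10)ϵ, so |5/w + 5/9| < ϵ.

δ = min(9/2, (81/10)ϵ)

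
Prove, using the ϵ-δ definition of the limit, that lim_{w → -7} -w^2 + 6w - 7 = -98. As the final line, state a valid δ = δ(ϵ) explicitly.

Let ϵ > 0. We want δ > 0 such that 0 < |w + 7| < δ implies |(-w^2 + 6w - 7) + 98| < ϵ.
(-w^2 + 6w - 7) + 98 = -w^2 + 6w + 91 = (w + 7)(-w + 13).
So |(-w^2 + 6w - 7) + 98| = |w + 7|·|-w + 13|.
Require δ ≤ 2. Then |w + 7| < 2 gives |w| < 9, and by the triangle inequality |-w + 13| ≤ 9 + 13 = 22.
Hence |(-w^2 + 6w - 7) + 98| ≤ 22|w + 7| < ϵ provided |w + 7| < ϵ/22.
Choosing δ = min(2, ϵ/22) ensures both conditions, hence |(-w^2 + 6w - 7) + 98| < ϵ.

δ = min(2, ϵ/22)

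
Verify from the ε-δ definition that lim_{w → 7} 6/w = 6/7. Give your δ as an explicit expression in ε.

δ = min(7/2, (49/12)ε)

Let ε > 0 be given. We seek δ > 0 such that 0 < |w − 7| < δ implies |6/w − (6/7)| < ε.
|6/w − (6/7)| = 6·|7 − w|/(7·|w|) = 6|w − 7|/(7|w|).
Require δ ≤ 7/2 so that |w| > 7 − 7/2 = 7/2, hence 7|w| > 49/2.
Then |6/w − (6/7)| < 6|w − 7|/(49/2), which is < ε when |w − 7| < (49/12)ε.
Take δ = min(7/2, (49/12)ε). Then 0 < |w − 7| < δ gives both |w − 7| < 7/2 and |w − 7| < (49/12)ε, so |6/w − (6/7)| < ε.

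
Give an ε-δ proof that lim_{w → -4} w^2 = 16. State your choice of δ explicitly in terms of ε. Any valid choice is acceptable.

δ = min(2, ε/10)

Let ε > 0. We seek δ > 0 with 0 < |w + 4| < δ ⇒ |w^2 − 16| < ε.
Factor: w^2 − 16 = (w + 4)(w - 4), so |w^2 − 16| = |w + 4|·|w - 4|.
Restrict δ ≤ 2. Then |w + 4| < 2 gives |w| < 6, so by the triangle inequality |w - 4| ≤ 6 + 4 = 10.
Hence |w^2 − 16| ≤ 10|w + 4|, which is < ε once |w + 4| < ε/10.
Take δ = min(2, ε/10). If 0 < |w + 4| < δ then both bounds hold and |w^2 − 16| ≤ 10|w + 4| < 10·(ε/10) = ε.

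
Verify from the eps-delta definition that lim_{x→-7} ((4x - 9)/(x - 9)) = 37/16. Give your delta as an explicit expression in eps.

delta = min(8, (128/27)eps)

Let eps > 0 be given. We want delta > 0 with 0 < |x + 7| < delta ⇒ |(4x - 9)/(x - 9) − (37/16)| < eps.
Combining over a common denominator, (4x - 9)/(x - 9) − (37/16) = [(4x - 9)·(-16) − (-37)·(x - 9)] / [(-16)·(x - 9)] = -27(x + 7) / ((-16)(x - 9)).
So |(4x - 9)/(x - 9) − (37/16)| = 27|x + 7| / (16·|x − 9|).
Require delta ≤ 8, so |x − 9| ≥ |-16| − |x + 7| > 16 − 8 = 8.
Hence |(4x - 9)/(x - 9) − (37/16)| < 27|x + 7|/(16·8) = (27/128)|x + 7|, which is < eps once |x + 7| < (128/27)eps.
Take delta = min(8, (128/27)eps). Then 0 < |x + 7| < delta forces both bounds, so |(4x - 9)/(x - 9) − (37/16)| < eps.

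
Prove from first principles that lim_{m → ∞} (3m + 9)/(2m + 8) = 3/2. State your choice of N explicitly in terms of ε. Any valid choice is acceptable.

Let ε > 0 be given. For m ≥ 1, |(3m + 9)/(2m + 8) − (3/2)| = |-6|/(2(2m + 8)) = 6/(2(2m + 8)).
Since 2m + 8 ≥ 2m for m ≥ 1, this is ≤ 6/(2·2m) = (3/2)/m.
So |(3m + 9)/(2m + 8) − (3/2)| < ε whenever m > (3/2)/ε.
Take N = (3/2)/ε. If m > N then |(3m + 9)/(2m + 8) − (3/2)| ≤ (3/2)/m < ε.

N = (3/2)/ε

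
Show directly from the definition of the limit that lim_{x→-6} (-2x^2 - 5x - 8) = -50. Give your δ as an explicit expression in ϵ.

Suppose ϵ > 0. We want δ > 0 such that 0 < |x + 6| < δ implies |(-2x^2 - 5x - 8) + 50| < ϵ.
(-2x^2 - 5x - 8) + 50 = -2x^2 - 5x + 42 = (x + 6)(-2x + 7).
So |(-2x^2 - 5x - 8) + 50| = |x + 6|·|-2x + 7|.
Require δ ≤ 2. Then |x + 6| < 2 gives |x| < 8, and by the triangle inequality |-2x + 7| ≤ 2·8 + 7 = 23.
Hence |(-2x^2 - 5x - 8) + 50| ≤ 23|x + 6| < ϵ provided |x + 6| < ϵ/23.
Take δ = min(2, ϵ/23). Then 0 < |x + 6| < δ gives both |x + 6| < 2 and |x + 6| < ϵ/23, so |(-2x^2 - 5x - 8) + 50| < ϵ.

δ = min(2, ϵ/23)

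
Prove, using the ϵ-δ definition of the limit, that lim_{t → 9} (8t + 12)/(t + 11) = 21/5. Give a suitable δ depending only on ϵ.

δ = min(10, (50/19)ϵ)

Suppose ϵ > 0. We want δ > 0 with 0 < |t − 9| < δ ⇒ |(8t + 12)/(t + 11) − (21/5)| < ϵ.
Combining over a common denominator, (8t + 12)/(t + 11) − (21/5) = [(8t + 12)·20 − 84·(t + 11)] / [20·(t + 11)] = 76(t − 9) / (20(t + 11)).
So |(8t + 12)/(t + 11) − (21/5)| = 76|t − 9| / (20·|t + 11|).
Restrict δ ≤ 10. Then |t − 9| < 10 gives |t + 11| = |(t − 9) + 20| ≥ 20 − 10 = 10.
Hence |(8t + 12)/(t + 11) − (21/5)| < 76|t − 9|/(20·10) = (19/50)|t − 9|, which is < ϵ once |t − 9| < (50/19)ϵ.
Take δ = min(10, (50/19)ϵ). Then 0 < |t − 9| < δ forces both bounds, so |(8t + 12)/(t + 11) − (21/5)| < ϵ.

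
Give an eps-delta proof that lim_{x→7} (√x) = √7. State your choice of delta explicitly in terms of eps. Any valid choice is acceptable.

delta = min(7, √7·eps)

Fix eps > 0. We want delta > 0 such that 0 < |x − 7| < delta implies |√x − √7| < eps.
Rationalise: √x − √7 = (x − 7)/(√x + √7), so |√x − √7| = |x − 7|/(√x + √7).
Restrict delta ≤ 7 so that |x − 7| < 7 forces x > 0, and then √x + √7 > √7.
Hence |√x − √7| < |x − 7|/√7, which is < eps once |x − 7| < √7·eps.
Take delta = min(7, √7·eps). If 0 < |x − 7| < delta then x > 0 and |√x − √7| < |x − 7|/√7 < eps.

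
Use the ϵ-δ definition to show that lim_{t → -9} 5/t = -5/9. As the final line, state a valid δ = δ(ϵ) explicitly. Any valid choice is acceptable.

δ = min(9/2, (81/10)ϵ)

Fix ϵ > 0. We seek δ > 0 such that 0 < |t + 9| < δ implies |5/t + 5/9| < ϵ.
|5/t + 5/9| = 5·|-9 − t|/(9·|t|) = 5|t + 9|/(9|t|).
Require δ ≤ 9/2 so that |t| > 9 − 9/2 = 9/2, hence 9|t| > 81/2.
Then |5/t + 5/9| < 5|t + 9|/(81/2), which is < ϵ when |t + 9| < (81/10)ϵ.
Take δ = min(9/2, (81/10)ϵ). Then 0 < |t + 9| < δ gives both |t + 9| < 9/2 and |t + 9| < (81/10)ϵ, so |5/t + 5/9| < ϵ.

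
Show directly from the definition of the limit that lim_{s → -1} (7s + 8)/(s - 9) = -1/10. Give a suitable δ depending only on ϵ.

δ = min(5, (50/71)ϵ)

Fix ϵ > 0. We want δ > 0 with 0 < |s + 1| < δ ⇒ |(7s + 8)/(s - 9) + 1/10| < ϵ.
Combining over a common denominator, (7s + 8)/(s - 9) + 1/10 = [(7s + 8)·(-10) − 1·(s - 9)] / [(-10)·(s - 9)] = -71(s + 1) / ((-10)(s - 9)).
So |(7s + 8)/(s - 9) + 1/10| = 71|s + 1| / (10·|s − 9|).
Restrict δ ≤ 5. Then |s + 1| < 5 gives |s − 9| = |(s + 1) + (-10)| ≥ 10 − 5 = 5.
Hence |(7s + 8)/(s - 9) + 1/10| < 71|s + 1|/(10·5) = (71/50)|s + 1|, which is < ϵ once |s + 1| < (50/71)ϵ.
Take δ = min(5, (50/71)ϵ). Then 0 < |s + 1| < δ forces both bounds, so |(7s + 8)/(s - 9) + 1/10| < ϵ.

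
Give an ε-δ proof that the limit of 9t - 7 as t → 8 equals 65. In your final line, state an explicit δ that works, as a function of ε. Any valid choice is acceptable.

Let ε > 0 be given. We need δ > 0 so that 0 < |t − 8| < δ implies |(9t - 7) − 65| < ε.
Since (9t - 7) − 65 = 9(t − 8), we have |(9t - 7) − 65| = 9|t − 8|.
So 9|t − 8| < ε exactly when |t − 8| < ε/9.
Take δ = ε/9. If 0 < |t − 8| < δ then |(9t - 7) − 65| = 9|t − 8| < 9·(ε/9) = ε.

δ = ε/9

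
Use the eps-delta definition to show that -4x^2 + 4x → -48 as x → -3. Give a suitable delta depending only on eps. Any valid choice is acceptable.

Let eps > 0. We want delta > 0 such that 0 < |x + 3| < delta implies |(-4x^2 + 4x) + 48| < eps.
(-4x^2 + 4x) + 48 = -4x^2 + 4x + 48 = (x + 3)(-4x + 16).
So |(-4x^2 + 4x) + 48| = |x + 3|·|-4x + 16|.
Assume first that |x + 3| < 1, so |x| < 4. Then |-4x + 16| ≤ 4·4 + 16 = 32.
Hence |(-4x^2 + 4x) + 48| ≤ 32|x + 3| < eps provided |x + 3| < eps/32.
Choosing delta = min(1, eps/32) ensures both conditions, hence |(-4x^2 + 4x) + 48| < eps.

delta = min(1, eps/32)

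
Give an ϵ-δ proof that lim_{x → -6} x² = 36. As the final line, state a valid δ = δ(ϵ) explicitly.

δ = min(2, ϵ/14)

Let ϵ > 0. We seek δ > 0 with 0 < |x + 6| < δ ⇒ |x² − 36| < ϵ.
Factor: x² − 36 = (x + 6)(x - 6), so |x² − 36| = |x + 6|·|x - 6|.
Restrict δ ≤ 2. Then |x + 6| < 2 gives |x| < 8, so by the triangle inequality |x - 6| ≤ 8 + 6 = 14.
Hence |x² − 36| ≤ 14|x + 6|, which is < ϵ once |x + 6| < ϵ/14.
Take δ = min(2, ϵ/14). If 0 < |x + 6| < δ then both bounds hold and |x² − 36| ≤ 14|x + 6| < 14·(ϵ/14) = ϵ.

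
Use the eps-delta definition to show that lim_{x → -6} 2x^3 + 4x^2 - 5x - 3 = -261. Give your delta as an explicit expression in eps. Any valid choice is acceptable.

delta = min(1, eps/197)

Let eps > 0. We want delta > 0 such that 0 < |x + 6| < delta implies |(2x^3 + 4x^2 - 5x - 3) + 261| < eps.
(2x^3 + 4x^2 - 5x - 3) + 261 = 2x^3 + 4x^2 - 5x + 258 = (x + 6)(2x^2 - 8x + 43).
So |(2x^3 + 4x^2 - 5x - 3) + 261| = |x + 6|·|2x^2 - 8x + 43|.
Require delta ≤ 1. Then |x + 6| < 1 gives |x| < 7, and by the triangle inequality |2x^2 - 8x + 43| ≤ 2·7^2 + 8·7 + 43 = 197.
Hence |(2x^3 + 4x^2 - 5x - 3) + 261| ≤ 197|x + 6| < eps provided |x + 6| < eps/197.
Choosing delta = min(1, eps/197) ensures both conditions, hence |(2x^3 + 4x^2 - 5x - 3) + 261| < eps.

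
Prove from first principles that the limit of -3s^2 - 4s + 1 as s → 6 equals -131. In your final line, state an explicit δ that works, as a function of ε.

Fix ε > 0. We want δ > 0 such that 0 < |s − 6| < δ implies |(-3s^2 - 4s + 1) + 131| < ε.
(-3s^2 - 4s + 1) + 131 = -3s^2 - 4s + 132 = (s − 6)(-3s - 22).
So |(-3s^2 - 4s + 1) + 131| = |s − 6|·|-3s - 22|.
Require δ ≤ 2. Then |s − 6| < 2 gives |s| < 8, and by the triangle inequality |-3s - 22| ≤ 3·8 + 22 = 46.
Hence |(-3s^2 - 4s + 1) + 131| ≤ 46|s − 6| < ε provided |s − 6| < ε/46.
Take δ = min(2, ε/46). Then 0 < |s − 6| < δ gives both |s − 6| < 2 and |s − 6| < ε/46, so |(-3s^2 - 4s + 1) + 131| < ε.

δ = min(2, ε/46)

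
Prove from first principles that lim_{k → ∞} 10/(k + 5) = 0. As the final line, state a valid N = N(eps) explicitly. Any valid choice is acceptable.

Let eps > 0 be given. For k ≥ 1, |10/(k + 5) − 0| = 10/(k + 5) ≤ 10/k.
We need 10/k < eps, i.e. k > 10/eps.
Take N = 10/eps. If k > N then |10/(k + 5)| ≤ 10/k < eps.

N = 10/eps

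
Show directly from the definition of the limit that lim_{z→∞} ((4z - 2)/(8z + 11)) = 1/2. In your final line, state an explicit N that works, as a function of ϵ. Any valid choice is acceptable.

N = (15/16)/ϵ

Let ϵ > 0. We seek N > 0 such that z > N implies |(4z - 2)/(8z + 11) − (1/2)| < ϵ.
(4z - 2)/(8z + 11) − (1/2) = (8(4z - 2) − 4(8z + 11)) / (8(8z + 11)) = -60/(8(8z + 11)).
For z > 0 we have 8z + 11 > 8z, so |(4z - 2)/(8z + 11) − (1/2)| = 60/(8(8z + 11)) < 60/(8·8z) = (15/16)/z.
Thus |(4z - 2)/(8z + 11) − (1/2)| < ϵ whenever z > (15/16)/ϵ.
Take N = (15/16)/ϵ. If z > N then |(4z - 2)/(8z + 11) − (1/2)| < (15/16)/z < ϵ.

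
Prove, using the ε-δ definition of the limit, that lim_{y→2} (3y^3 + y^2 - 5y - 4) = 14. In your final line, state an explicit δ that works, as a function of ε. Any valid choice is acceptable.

Fix ε > 0. We want δ > 0 such that 0 < |y − 2| < δ implies |(3y^3 + y^2 - 5y - 4) − 14| < ε.
(3y^3 + y^2 - 5y - 4) − 14 = 3y^3 + y^2 - 5y - 18 = (y − 2)(3y^2 + 7y + 9).
So |(3y^3 + y^2 - 5y - 4) − 14| = |y − 2|·|3y^2 + 7y + 9|.
Assume first that |y − 2| < 1, so |y| < 3. Then |3y^2 + 7y + 9| ≤ 3·3^2 + 7·3 + 9 = 57.
Hence |(3y^3 + y^2 - 5y - 4) − 14| ≤ 57|y − 2| < ε provided |y − 2| < ε/57.
Choosing δ = min(1, ε/57) ensures both conditions, hence |(3y^3 + y^2 - 5y - 4) − 14| < ε.

δ = min(1, ε/57)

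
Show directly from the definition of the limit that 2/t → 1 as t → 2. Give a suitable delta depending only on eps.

delta = min(1, eps)

Suppose eps > 0. We seek delta > 0 such that 0 < |t − 2| < delta implies |2/t − 1| < eps.
|2/t − 1| = 2·|2 − t|/(2·|t|) = 2|t − 2|/(2|t|).
Restrict delta ≤ 1. Then |t − 2| < 1 gives |t| > 1, so 2|t| > 2.
Then |2/t − 1| < 2|t − 2|/2, which is < eps when |t − 2| < eps.
Take delta = min(1, eps). Then 0 < |t − 2| < delta gives both |t − 2| < 1 and |t − 2| < eps, so |2/t − 1| < eps.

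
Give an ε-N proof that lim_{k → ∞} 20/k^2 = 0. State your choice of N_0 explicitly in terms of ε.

N_0 = (20/ε)^{1/2}

Suppose ε > 0. For k ≥ 1, |20/k^2 − 0| = 20/k^2.
20/k^2 < ε ⇔ k^2 > 20/ε ⇔ k > (20/ε)^{1/2}.
Take N_0 = (20/ε)^{1/2}. Then k > N_0 implies 20/k^2 < ε.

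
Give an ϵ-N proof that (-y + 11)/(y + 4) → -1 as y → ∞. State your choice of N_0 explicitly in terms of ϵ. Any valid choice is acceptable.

N_0 = 15/ϵ

Let ϵ > 0. We seek N_0 > 0 such that y > N_0 implies |(-y + 11)/(y + 4) + 1| < ϵ.
(-y + 11)/(y + 4) + 1 = ((-y + 11) − (-1)(y + 4)) / ((y + 4)) = 15/((y + 4)).
For y > 0 we have y + 4 > y, so |(-y + 11)/(y + 4) + 1| = 15/((y + 4)) < 15/(y) = 15/y.
Thus |(-y + 11)/(y + 4) + 1| < ϵ whenever y > 15/ϵ.
Take N_0 = 15/ϵ. If y > N_0 then |(-y + 11)/(y + 4) + 1| < 15/y < ϵ.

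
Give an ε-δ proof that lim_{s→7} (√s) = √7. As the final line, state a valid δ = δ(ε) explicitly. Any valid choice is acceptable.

Let ε > 0 be given. We want δ > 0 such that 0 < |s − 7| < δ implies |√s − √7| < ε.
Rationalise: √s − √7 = (s − 7)/(√s + √7), so |√s − √7| = |s − 7|/(√s + √7).
Restrict δ ≤ 7 so that |s − 7| < 7 forces s > 0, and then √s + √7 > √7.
Hence |√s − √7| < |s − 7|/√7, which is < ε once |s − 7| < √7·ε.
Take δ = min(7, √7·ε). If 0 < |s − 7| < δ then s > 0 and |√s − √7| < |s − 7|/√7 < ε.

δ = min(7, √7·ε)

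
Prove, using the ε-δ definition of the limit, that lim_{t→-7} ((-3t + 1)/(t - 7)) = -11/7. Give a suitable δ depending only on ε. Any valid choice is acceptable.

Let ε > 0. We want δ > 0 with 0 < |t + 7| < δ ⇒ |(-3t + 1)/(t - 7) + 11/7| < ε.
Combining over a common denominator, (-3t + 1)/(t - 7) + 11/7 = [(-3t + 1)·(-14) − 22·(t - 7)] / [(-14)·(t - 7)] = 20(t + 7) / ((-14)(t - 7)).
So |(-3t + 1)/(t - 7) + 11/7| = 20|t + 7| / (14·|t − 7|).
Require δ ≤ 7, so |t − 7| ≥ |-14| − |t + 7| > 14 − 7 = 7.
Hence |(-3t + 1)/(t - 7) + 11/7| < 20|t + 7|/(14·7) = (10/49)|t + 7|, which is < ε once |t + 7| < (49/10)ε.
Take δ = min(7, (49/10)ε). Then 0 < |t + 7| < δ forces both bounds, so |(-3t + 1)/(t - 7) + 11/7| < ε.

δ = min(7, (49/10)ε)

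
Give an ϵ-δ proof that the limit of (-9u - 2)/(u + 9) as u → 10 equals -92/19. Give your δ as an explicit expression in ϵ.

Fix ϵ > 0. We want δ > 0 with 0 < |u − 10| < δ ⇒ |(-9u - 2)/(u + 9) + 92/19| < ϵ.
Combining over a common denominator, (-9u - 2)/(u + 9) + 92/19 = [(-9u - 2)·19 − (-92)·(u + 9)] / [19·(u + 9)] = -79(u − 10) / (19(u + 9)).
So |(-9u - 2)/(u + 9) + 92/19| = 79|u − 10| / (19·|u + 9|).
Restrict δ ≤ 19/2. Then |u − 10| < 19/2 gives |u + 9| = |(u − 10) + 19| ≥ 19 − 19/2 = 19/2.
Hence |(-9u - 2)/(u + 9) + 92/19| < 79|u − 10|/(19·(19/2)) = (158/361)|u − 10|, which is < ϵ once |u − 10| < (361/158)ϵ.
Take δ = min(19/2, (361/158)ϵ). Then 0 < |u − 10| < δ forces both bounds, so |(-9u - 2)/(u + 9) + 92/19| < ϵ.

δ = min(19/2, (361/158)ϵ)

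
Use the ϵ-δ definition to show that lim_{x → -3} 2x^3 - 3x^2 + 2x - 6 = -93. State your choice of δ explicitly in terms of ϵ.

Let ϵ > 0. We want δ > 0 such that 0 < |x + 3| < δ implies |(2x^3 - 3x^2 + 2x - 6) + 93| < ϵ.
(2x^3 - 3x^2 + 2x - 6) + 93 = 2x^3 - 3x^2 + 2x + 87 = (x + 3)(2x^2 - 9x + 29).
So |(2x^3 - 3x^2 + 2x - 6) + 93| = |x + 3|·|2x^2 - 9x + 29|.
Assume first that |x + 3| < 1, so |x| < 4. Then |2x^2 - 9x + 29| ≤ 2·4^2 + 9·4 + 29 = 97.
Hence |(2x^3 - 3x^2 + 2x - 6) + 93| ≤ 97|x + 3| < ϵ provided |x + 3| < ϵ/97.
Take δ = min(1, ϵ/97). Then 0 < |x + 3| < δ gives both |x + 3| < 1 and |x + 3| < ϵ/97, so |(2x^3 - 3x^2 + 2x - 6) + 93| < ϵ.

δ = min(1, ϵ/97)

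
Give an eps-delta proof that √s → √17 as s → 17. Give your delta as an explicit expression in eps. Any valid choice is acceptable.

Let eps > 0. We want delta > 0 such that 0 < |s − 17| < delta implies |√s − √17| < eps.
Multiplying by the conjugate, |√s − √17| = |s − 17|/(√s + √17).
Restrict delta ≤ 17 so that |s − 17| < 17 forces s > 0, and then √s + √17 > √17.
Hence |√s − √17| < |s − 17|/√17, which is < eps once |s − 17| < √17·eps.
Take delta = min(17, √17·eps). If 0 < |s − 17| < delta then s > 0 and |√s − √17| < |s − 17|/√17 < eps.

delta = min(17, √17·eps)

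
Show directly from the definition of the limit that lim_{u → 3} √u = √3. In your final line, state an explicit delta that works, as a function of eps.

Let eps > 0 be given. We want delta > 0 such that 0 < |u − 3| < delta implies |√u − √3| < eps.
Multiplying by the conjugate, |√u − √3| = |u − 3|/(√u + √3).
Restrict delta ≤ 3 so that |u − 3| < 3 forces u > 0, and then √u + √3 > √3.
Hence |√u − √3| < |u − 3|/√3, which is < eps once |u − 3| < √3·eps.
Take delta = min(3, √3·eps). If 0 < |u − 3| < delta then u > 0 and |√u − √3| < |u − 3|/√3 < eps.

delta = min(3, √3·eps)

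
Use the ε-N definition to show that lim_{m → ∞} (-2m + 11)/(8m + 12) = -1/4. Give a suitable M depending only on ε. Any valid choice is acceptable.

Fix ε > 0. For m ≥ 1, |(-2m + 11)/(8m + 12) + 1/4| = |112|/(8(8m + 12)) = 112/(8(8m + 12)).
Since 8m + 12 ≥ 8m for m ≥ 1, this is ≤ 112/(8·8m) = (7/4)/m.
So |(-2m + 11)/(8m + 12) + 1/4| < ε whenever m > (7/4)/ε.
Take M = (7/4)/ε. If m > M then |(-2m + 11)/(8m + 12) + 1/4| ≤ (7/4)/m < ε.

M = (7/4)/ε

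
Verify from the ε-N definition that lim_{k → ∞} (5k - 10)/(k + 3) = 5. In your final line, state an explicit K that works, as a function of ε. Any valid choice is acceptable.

Fix ε > 0. For k ≥ 1, |(5k - 10)/(k + 3) − 5| = |-25|/((k + 3)) = 25/((k + 3)).
Since k + 3 ≥ k for k ≥ 1, this is ≤ 25/(k) = 25/k.
So |(5k - 10)/(k + 3) − 5| < ε whenever k > 25/ε.
Take K = 25/ε. If k > K then |(5k - 10)/(k + 3) − 5| ≤ 25/k < ε.

K = 25/ε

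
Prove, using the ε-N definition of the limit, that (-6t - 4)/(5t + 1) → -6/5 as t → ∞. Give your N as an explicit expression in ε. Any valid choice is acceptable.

N = (14/25)/ε

Suppose ε > 0. We seek N > 0 such that t > N implies |(-6t - 4)/(5t + 1) + 6/5| < ε.
(-6t - 4)/(5t + 1) + 6/5 = (5(-6t - 4) − (-6)(5t + 1)) / (5(5t + 1)) = -14/(5(5t + 1)).
For t > 0 we have 5t + 1 > 5t, so |(-6t - 4)/(5t + 1) + 6/5| = 14/(5(5t + 1)) < 14/(5·5t) = (14/25)/t.
Thus |(-6t - 4)/(5t + 1) + 6/5| < ε whenever t > (14/25)/ε.
Take N = (14/25)/ε. If t > N then |(-6t - 4)/(5t + 1) + 6/5| < (14/25)/t < ε.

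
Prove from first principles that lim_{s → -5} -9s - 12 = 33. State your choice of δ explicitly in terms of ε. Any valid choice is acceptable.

Suppose ε > 0. We need δ > 0 so that 0 < |s + 5| < δ implies |(-9s - 12) − 33| < ε.
|(-9s - 12) − 33| = |-9s - 45| = 9|s + 5|.
So 9|s + 5| < ε exactly when |s + 5| < ε/9.
Choosing δ = ε/9 gives |(-9s - 12) − 33| = 9|s + 5| < ε whenever |s + 5| < δ.

δ = ε/9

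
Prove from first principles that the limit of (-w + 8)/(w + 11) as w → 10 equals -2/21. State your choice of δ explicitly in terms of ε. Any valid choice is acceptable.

δ = min(21/2, (441/38)ε)

Let ε > 0. We want δ > 0 with 0 < |w − 10| < δ ⇒ |(-w + 8)/(w + 11) + 2/21| < ε.
Combining over a common denominator, (-w + 8)/(w + 11) + 2/21 = [(-w + 8)·21 − (-2)·(w + 11)] / [21·(w + 11)] = -19(w − 10) / (21(w + 11)).
So |(-w + 8)/(w + 11) + 2/21| = 19|w − 10| / (21·|w + 11|).
Restrict δ ≤ 21/2. Then |w − 10| < 21/2 gives |w + 11| = |(w − 10) + 21| ≥ 21 − 21/2 = 21/2.
Hence |(-w + 8)/(w + 11) + 2/21| < 19|w − 10|/(21·(21/2)) = (38/441)|w − 10|, which is < ε once |w − 10| < (441/38)ε.
Take δ = min(21/2, (441/38)ε). Then 0 < |w − 10| < δ forces both bounds, so |(-w + 8)/(w + 11) + 2/21| < ε.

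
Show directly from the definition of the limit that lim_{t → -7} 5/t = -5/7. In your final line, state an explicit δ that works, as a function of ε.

δ = min(7/2, (49/10)ε)

Let ε > 0. We seek δ > 0 such that 0 < |t + 7| < δ implies |5/t + 5/7| < ε.
|5/t + 5/7| = 5·|-7 − t|/(7·|t|) = 5|t + 7|/(7|t|).
Require δ ≤ 7/2 so that |t| > 7 − 7/2 = 7/2, hence 7|t| > 49/2.
Then |5/t + 5/7| < 5|t + 7|/(49/2), which is < ε when |t + 7| < (49/10)ε.
Take δ = min(7/2, (49/10)ε). Then 0 < |t + 7| < δ gives both |t + 7| < 7/2 and |t + 7| < (49/10)ε, so |5/t + 5/7| < ε.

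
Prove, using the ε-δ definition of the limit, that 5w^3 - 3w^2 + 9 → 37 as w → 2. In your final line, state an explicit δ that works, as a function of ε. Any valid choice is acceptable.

Suppose ε > 0. We want δ > 0 such that 0 < |w − 2| < δ implies |(5w^3 - 3w^2 + 9) − 37| < ε.
(5w^3 - 3w^2 + 9) − 37 = 5w^3 - 3w^2 - 28 = (w − 2)(5w^2 + 7w + 14).
So |(5w^3 - 3w^2 + 9) − 37| = |w − 2|·|5w^2 + 7w + 14|.
Require δ ≤ 1. Then |w − 2| < 1 gives |w| < 3, and by the triangle inequality |5w^2 + 7w + 14| ≤ 5·3^2 + 7·3 + 14 = 80.
Hence |(5w^3 - 3w^2 + 9) − 37| ≤ 80|w − 2| < ε provided |w − 2| < ε/80.
Take δ = min(1, ε/80). Then 0 < |w − 2| < δ gives both |w − 2| < 1 and |w − 2| < ε/80, so |(5w^3 - 3w^2 + 9) − 37| < ε.

δ = min(1, ε/80)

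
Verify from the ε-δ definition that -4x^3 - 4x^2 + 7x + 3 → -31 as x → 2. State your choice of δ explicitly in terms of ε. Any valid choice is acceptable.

Let ε > 0. We want δ > 0 such that 0 < |x − 2| < δ implies |(-4x^3 - 4x^2 + 7x + 3) + 31| < ε.
(-4x^3 - 4x^2 + 7x + 3) + 31 = -4x^3 - 4x^2 + 7x + 34 = (x − 2)(-4x^2 - 12x - 17).
So |(-4x^3 - 4x^2 + 7x + 3) + 31| = |x − 2|·|-4x^2 - 12x - 17|.
Require δ ≤ 1. Then |x − 2| < 1 gives |x| < 3, and by the triangle inequality |-4x^2 - 12x - 17| ≤ 4·3^2 + 12·3 + 17 = 89.
Hence |(-4x^3 - 4x^2 + 7x + 3) + 31| ≤ 89|x − 2| < ε provided |x − 2| < ε/89.
Choosing δ = min(1, ε/89) ensures both conditions, hence |(-4x^3 - 4x^2 + 7x + 3) + 31| < ε.

δ = min(1, ε/89)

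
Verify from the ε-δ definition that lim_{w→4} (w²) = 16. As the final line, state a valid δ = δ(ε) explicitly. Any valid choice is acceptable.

Suppose ε > 0. We seek δ > 0 with 0 < |w − 4| < δ ⇒ |w² − 16| < ε.
Factor: w² − 16 = (w − 4)(w + 4), so |w² − 16| = |w − 4|·|w + 4|.
Impose δ ≤ 2 so that |w| < 6; then |w + 4| ≤ 10.
Hence |w² − 16| ≤ 10|w − 4|, which is < ε once |w − 4| < ε/10.
Take δ = min(2, ε/10). If 0 < |w − 4| < δ then both bounds hold and |w² − 16| ≤ 10|w − 4| < 10·(ε/10) = ε.

δ = min(2, ε/10)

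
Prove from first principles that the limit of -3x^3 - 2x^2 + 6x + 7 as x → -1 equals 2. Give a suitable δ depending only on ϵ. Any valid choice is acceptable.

Fix ϵ > 0. We want δ > 0 such that 0 < |x + 1| < δ implies |(-3x^3 - 2x^2 + 6x + 7) − 2| < ϵ.
(-3x^3 - 2x^2 + 6x + 7) − 2 = -3x^3 - 2x^2 + 6x + 5 = (x + 1)(-3x^2 + x + 5).
So |(-3x^3 - 2x^2 + 6x + 7) − 2| = |x + 1|·|-3x^2 + x + 5|.
Assume first that |x + 1| < 1, so |x| < 2. Then |-3x^2 + x + 5| ≤ 3·2^2 + 2 + 5 = 19.
Hence |(-3x^3 - 2x^2 + 6x + 7) − 2| ≤ 19|x + 1| < ϵ provided |x + 1| < ϵ/19.
Choosing δ = min(1, ϵ/19) ensures both conditions, hence |(-3x^3 - 2x^2 + 6x + 7) − 2| < ϵ.

δ = min(1, ϵ/19)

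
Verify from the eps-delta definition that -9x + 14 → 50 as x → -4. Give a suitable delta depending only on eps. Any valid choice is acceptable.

delta = eps/9

Let eps > 0 be given. We need delta > 0 so that 0 < |x + 4| < delta implies |(-9x + 14) − 50| < eps.
|(-9x + 14) − 50| = |-9x - 36| = 9|x + 4|.
Thus it suffices that |x + 4| < eps/9.
Take delta = eps/9. If 0 < |x + 4| < delta then |(-9x + 14) − 50| = 9|x + 4| < 9·(eps/9) = eps.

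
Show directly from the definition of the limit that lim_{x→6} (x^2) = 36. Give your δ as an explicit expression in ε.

Let ε > 0. We seek δ > 0 with 0 < |x − 6| < δ ⇒ |x^2 − 36| < ε.
Factor: x^2 − 36 = (x − 6)(x + 6), so |x^2 − 36| = |x − 6|·|x + 6|.
Impose δ ≤ 2 so that |x| < 8; then |x + 6| ≤ 14.
Hence |x^2 − 36| ≤ 14|x − 6|, which is < ε once |x − 6| < ε/14.
Take δ = min(2, ε/14). If 0 < |x − 6| < δ then both bounds hold and |x^2 − 36| ≤ 14|x − 6| < 14·(ε/14) = ε.

δ = min(2, ε/14)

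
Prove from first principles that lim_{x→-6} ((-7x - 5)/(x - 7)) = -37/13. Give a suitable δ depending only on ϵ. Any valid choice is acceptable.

δ = min(13/2, (169/108)ϵ)

Let ϵ > 0. We want δ > 0 with 0 < |x + 6| < δ ⇒ |(-7x - 5)/(x - 7) + 37/13| < ϵ.
Combining over a common denominator, (-7x - 5)/(x - 7) + 37/13 = [(-7x - 5)·(-13) − 37·(x - 7)] / [(-13)·(x - 7)] = 54(x + 6) / ((-13)(x - 7)).
So |(-7x - 5)/(x - 7) + 37/13| = 54|x + 6| / (13·|x − 7|).
Restrict δ ≤ 13/2. Then |x + 6| < 13/2 gives |x − 7| = |(x + 6) + (-13)| ≥ 13 − 13/2 = 13/2.
Hence |(-7x - 5)/(x - 7) + 37/13| < 54|x + 6|/(13·(13/2)) = (108/169)|x + 6|, which is < ϵ once |x + 6| < (169/108)ϵ.
Take δ = min(13/2, (169/108)ϵ). Then 0 < |x + 6| < δ forces both bounds, so |(-7x - 5)/(x - 7) + 37/13| < ϵ.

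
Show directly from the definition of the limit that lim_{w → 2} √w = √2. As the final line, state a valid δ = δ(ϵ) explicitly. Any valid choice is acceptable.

Let ϵ > 0. We want δ > 0 such that 0 < |w − 2| < δ implies |√w − √2| < ϵ.
Multiplying by the conjugate, |√w − √2| = |w − 2|/(√w + √2).
Restrict δ ≤ 2 so that |w − 2| < 2 forces w > 0, and then √w + √2 > √2.
Hence |√w − √2| < |w − 2|/√2, which is < ϵ once |w − 2| < √2·ϵ.
Take δ = min(2, √2·ϵ). If 0 < |w − 2| < δ then w > 0 and |√w − √2| < |w − 2|/√2 < ϵ.

δ = min(2, √2·ϵ)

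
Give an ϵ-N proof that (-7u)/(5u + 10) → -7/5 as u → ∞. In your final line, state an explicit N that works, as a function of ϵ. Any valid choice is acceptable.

N = (14/5)/ϵ

Fix ϵ > 0. We seek N > 0 such that u > N implies |(-7u)/(5u + 10) + 7/5| < ϵ.
(-7u)/(5u + 10) + 7/5 = (5(-7u) − (-7)(5u + 10)) / (5(5u + 10)) = 70/(5(5u + 10)).
For u > 0 we have 5u + 10 > 5u, so |(-7u)/(5u + 10) + 7/5| = 70/(5(5u + 10)) < 70/(5·5u) = (14/5)/u.
Thus |(-7u)/(5u + 10) + 7/5| < ϵ whenever u > (14/5)/ϵ.
Take N = (14/5)/ϵ. If u > N then |(-7u)/(5u + 10) + 7/5| < (14/5)/u < ϵ.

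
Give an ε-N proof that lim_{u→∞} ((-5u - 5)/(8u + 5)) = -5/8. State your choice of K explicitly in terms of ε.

Let ε > 0. We seek K > 0 such that u > K implies |(-5u - 5)/(8u + 5) + 5/8| < ε.
(-5u - 5)/(8u + 5) + 5/8 = (8(-5u - 5) − (-5)(8u + 5)) / (8(8u + 5)) = -15/(8(8u + 5)).
For u > 0 we have 8u + 5 > 8u, so |(-5u - 5)/(8u + 5) + 5/8| = 15/(8(8u + 5)) < 15/(8·8u) = (15/64)/u.
Thus |(-5u - 5)/(8u + 5) + 5/8| < ε whenever u > (15/64)/ε.
Take K = (15/64)/ε. If u > K then |(-5u - 5)/(8u + 5) + 5/8| < (15/64)/u < ε.

K = (15/64)/ε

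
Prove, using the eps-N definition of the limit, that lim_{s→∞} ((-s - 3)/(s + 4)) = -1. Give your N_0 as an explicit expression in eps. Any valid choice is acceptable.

Let eps > 0. We seek N_0 > 0 such that s > N_0 implies |(-s - 3)/(s + 4) + 1| < eps.
(-s - 3)/(s + 4) + 1 = ((-s - 3) − (-1)(s + 4)) / ((s + 4)) = 1/((s + 4)).
For s > 0 we have s + 4 > s, so |(-s - 3)/(s + 4) + 1| = 1/((s + 4)) < 1/(s) = 1/s.
Thus |(-s - 3)/(s + 4) + 1| < eps whenever s > 1/eps.
Take N_0 = 1/eps. If s > N_0 then |(-s - 3)/(s + 4) + 1| < 1/s < eps.

N_0 = 1/eps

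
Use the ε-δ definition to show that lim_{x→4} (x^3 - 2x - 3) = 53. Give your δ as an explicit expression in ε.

Fix ε > 0. We want δ > 0 such that 0 < |x − 4| < δ implies |(x^3 - 2x - 3) − 53| < ε.
(x^3 - 2x - 3) − 53 = x^3 - 2x - 56 = (x − 4)(x^2 + 4x + 14).
So |(x^3 - 2x - 3) − 53| = |x − 4|·|x^2 + 4x + 14|.
Assume first that |x − 4| < 2, so |x| < 6. Then |x^2 + 4x + 14| ≤ 6^2 + 4·6 + 14 = 74.
Hence |(x^3 - 2x - 3) − 53| ≤ 74|x − 4| < ε provided |x − 4| < ε/74.
Take δ = min(2, ε/74). Then 0 < |x − 4| < δ gives both |x − 4| < 2 and |x − 4| < ε/74, so |(x^3 - 2x - 3) − 53| < ε.

δ = min(2, ε/74)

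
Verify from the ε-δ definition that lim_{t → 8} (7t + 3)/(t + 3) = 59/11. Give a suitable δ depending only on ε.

δ = min(11/2, (121/36)ε)

Fix ε > 0. We want δ > 0 with 0 < |t − 8| < δ ⇒ |(7t + 3)/(t + 3) − (59/11)| < ε.
Combining over a common denominator, (7t + 3)/(t + 3) − (59/11) = [(7t + 3)·11 − 59·(t + 3)] / [11·(t + 3)] = 18(t − 8) / (11(t + 3)).
So |(7t + 3)/(t + 3) − (59/11)| = 18|t − 8| / (11·|t + 3|).
Require δ ≤ 11/2, so |t + 3| ≥ |11| − |t − 8| > 11 − 11/2 = 11/2.
Hence |(7t + 3)/(t + 3) − (59/11)| < 18|t − 8|/(11·(11/2)) = (36/121)|t − 8|, which is < ε once |t − 8| < (121/36)ε.
Take δ = min(11/2, (121/36)ε). Then 0 < |t − 8| < δ forces both bounds, so |(7t + 3)/(t + 3) − (59/11)| < ε.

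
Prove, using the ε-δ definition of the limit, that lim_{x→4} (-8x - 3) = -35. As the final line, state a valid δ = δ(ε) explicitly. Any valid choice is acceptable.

Suppose ε > 0. We need δ > 0 so that 0 < |x − 4| < δ implies |(-8x - 3) + 35| < ε.
|(-8x - 3) + 35| = |-8x + 32| = 8|x − 4|.
So 8|x − 4| < ε exactly when |x − 4| < ε/8.
Choosing δ = ε/8 gives |(-8x - 3) + 35| = 8|x − 4| < ε whenever |x − 4| < δ.

δ = ε/8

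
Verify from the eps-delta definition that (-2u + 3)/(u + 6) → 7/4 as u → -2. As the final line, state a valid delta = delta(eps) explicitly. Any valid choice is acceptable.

delta = min(2, (8/15)eps)

Fix eps > 0. We want delta > 0 with 0 < |u + 2| < delta ⇒ |(-2u + 3)/(u + 6) − (7/4)| < eps.
Combining over a common denominator, (-2u + 3)/(u + 6) − (7/4) = [(-2u + 3)·4 − 7·(u + 6)] / [4·(u + 6)] = -15(u + 2) / (4(u + 6)).
So |(-2u + 3)/(u + 6) − (7/4)| = 15|u + 2| / (4·|u + 6|).
Require delta ≤ 2, so |u + 6| ≥ |4| − |u + 2| > 4 − 2 = 2.
Hence |(-2u + 3)/(u + 6) − (7/4)| < 15|u + 2|/(4·2) = (15/8)|u + 2|, which is < eps once |u + 2| < (8/15)eps.
Take delta = min(2, (8/15)eps). Then 0 < |u + 2| < delta forces both bounds, so |(-2u + 3)/(u + 6) − (7/4)| < eps.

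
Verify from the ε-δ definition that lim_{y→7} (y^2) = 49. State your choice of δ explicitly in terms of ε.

δ = min(1, ε/15)

Fix ε > 0. We seek δ > 0 with 0 < |y − 7| < δ ⇒ |y^2 − 49| < ε.
Factor: y^2 − 49 = (y − 7)(y + 7), so |y^2 − 49| = |y − 7|·|y + 7|.
Restrict δ ≤ 1. Then |y − 7| < 1 gives |y| < 8, so by the triangle inequality |y + 7| ≤ 8 + 7 = 15.
Hence |y^2 − 49| ≤ 15|y − 7|, which is < ε once |y − 7| < ε/15.
Take δ = min(1, ε/15). If 0 < |y − 7| < δ then both bounds hold and |y^2 − 49| ≤ 15|y − 7| < 15·(ε/15) = ε.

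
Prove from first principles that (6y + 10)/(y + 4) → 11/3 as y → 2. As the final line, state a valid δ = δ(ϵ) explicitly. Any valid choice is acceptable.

Let ϵ > 0. We want δ > 0 with 0 < |y − 2| < δ ⇒ |(6y + 10)/(y + 4) − (11/3)| < ϵ.
Combining over a common denominator, (6y + 10)/(y + 4) − (11/3) = [(6y + 10)·6 − 22·(y + 4)] / [6·(y + 4)] = 14(y − 2) / (6(y + 4)).
So |(6y + 10)/(y + 4) − (11/3)| = 14|y − 2| / (6·|y + 4|).
Restrict δ ≤ 3. Then |y − 2| < 3 gives |y + 4| = |(y − 2) + 6| ≥ 6 − 3 = 3.
Hence |(6y + 10)/(y + 4) − (11/3)| < 14|y − 2|/(6·3) = (7/9)|y − 2|, which is < ϵ once |y − 2| < (9/7)ϵ.
Take δ = min(3, (9/7)ϵ). Then 0 < |y − 2| < δ forces both bounds, so |(6y + 10)/(y + 4) − (11/3)| < ϵ.

δ = min(3, (9/7)ϵ)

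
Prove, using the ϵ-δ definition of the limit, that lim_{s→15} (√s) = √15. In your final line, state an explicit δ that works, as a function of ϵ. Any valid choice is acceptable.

Let ϵ > 0. We want δ > 0 such that 0 < |s − 15| < δ implies |√s − √15| < ϵ.
Multiplying by the conjugate, |√s − √15| = |s − 15|/(√s + √15).
Restrict δ ≤ 15 so that |s − 15| < 15 forces s > 0, and then √s + √15 > √15.
Hence |√s − √15| < |s − 15|/√15, which is < ϵ once |s − 15| < √15·ϵ.
Take δ = min(15, √15·ϵ). If 0 < |s − 15| < δ then s > 0 and |√s − √15| < |s − 15|/√15 < ϵ.

δ = min(15, √15·ϵ)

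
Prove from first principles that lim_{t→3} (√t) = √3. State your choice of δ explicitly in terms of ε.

δ = min(3, √3·ε)

Fix ε > 0. We want δ > 0 such that 0 < |t − 3| < δ implies |√t − √3| < ε.
Rationalise: √t − √3 = (t − 3)/(√t + √3), so |√t − √3| = |t − 3|/(√t + √3).
Restrict δ ≤ 3 so that |t − 3| < 3 forces t > 0, and then √t + √3 > √3.
Hence |√t − √3| < |t − 3|/√3, which is < ε once |t − 3| < √3·ε.
Take δ = min(3, √3·ε). If 0 < |t − 3| < δ then t > 0 and |√t − √3| < |t − 3|/√3 < ε.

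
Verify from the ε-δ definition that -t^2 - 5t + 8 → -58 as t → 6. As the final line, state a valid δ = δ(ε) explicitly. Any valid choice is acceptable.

δ = min(2, ε/19)

Fix ε > 0. We want δ > 0 such that 0 < |t − 6| < δ implies |(-t^2 - 5t + 8) + 58| < ε.
(-t^2 - 5t + 8) + 58 = -t^2 - 5t + 66 = (t − 6)(-t - 11).
So |(-t^2 - 5t + 8) + 58| = |t − 6|·|-t - 11|.
Assume first that |t − 6| < 2, so |t| < 8. Then |-t - 11| ≤ 8 + 11 = 19.
Hence |(-t^2 - 5t + 8) + 58| ≤ 19|t − 6| < ε provided |t − 6| < ε/19.
Take δ = min(2, ε/19). Then 0 < |t − 6| < δ gives both |t − 6| < 2 and |t − 6| < ε/19, so |(-t^2 - 5t + 8) + 58| < ε.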